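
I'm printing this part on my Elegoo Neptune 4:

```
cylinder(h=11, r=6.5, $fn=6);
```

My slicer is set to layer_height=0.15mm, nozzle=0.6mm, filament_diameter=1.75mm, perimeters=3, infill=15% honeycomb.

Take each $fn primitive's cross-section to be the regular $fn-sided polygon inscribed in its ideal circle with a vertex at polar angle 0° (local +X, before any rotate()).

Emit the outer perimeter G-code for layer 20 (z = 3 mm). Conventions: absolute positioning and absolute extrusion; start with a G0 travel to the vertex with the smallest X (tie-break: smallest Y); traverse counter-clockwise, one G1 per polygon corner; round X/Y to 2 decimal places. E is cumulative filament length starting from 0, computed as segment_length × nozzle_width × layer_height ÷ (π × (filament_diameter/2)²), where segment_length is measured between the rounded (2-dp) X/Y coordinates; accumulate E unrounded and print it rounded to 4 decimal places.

At z = 3 mm: the r=6.5 cylinder contributes a regular 6-gon of circumradius 6.5. The outline is a single polygon with 6 vertices. Extrusion per mm of travel: 0.6 × 0.15 / (π × 0.875²) = 0.037418. Accumulating E over each segment gives final E = 1.4594.

G0 X-6.50 Y0.00 Z3.00
G1 X-3.25 Y-5.63 E0.2432
G1 X3.25 Y-5.63 E0.4865
G1 X6.50 Y0.00 E0.7297
G1 X3.25 Y5.63 E0.9729
G1 X-3.25 Y5.63 E1.2162
G1 X-6.50 Y0.00 E1.4594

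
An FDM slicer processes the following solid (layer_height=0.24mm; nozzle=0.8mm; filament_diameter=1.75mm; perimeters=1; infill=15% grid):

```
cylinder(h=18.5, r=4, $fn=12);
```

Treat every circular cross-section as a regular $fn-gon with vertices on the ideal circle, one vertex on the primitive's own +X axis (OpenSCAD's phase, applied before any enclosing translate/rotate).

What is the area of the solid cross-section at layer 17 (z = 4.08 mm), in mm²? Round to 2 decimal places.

At z = 4.08 mm: the r=4 cylinder contributes a regular 12-gon of circumradius 4 (area = (12/2)·4.000²·sin(360°/12) = 48.00 mm²). Overall, the cross-section is a single solid region. Net area = 48.00 mm².

48.00 mm²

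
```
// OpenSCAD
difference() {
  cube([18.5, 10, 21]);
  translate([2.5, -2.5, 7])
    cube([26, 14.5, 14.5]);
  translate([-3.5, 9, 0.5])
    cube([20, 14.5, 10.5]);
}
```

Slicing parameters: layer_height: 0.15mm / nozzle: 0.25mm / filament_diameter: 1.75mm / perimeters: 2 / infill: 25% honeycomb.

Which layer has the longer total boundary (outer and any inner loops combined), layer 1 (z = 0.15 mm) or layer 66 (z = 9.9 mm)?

Layer 1 (z = 0.15): the 18.5×10 cube contributes its full rectangle (perimeter 57.00 mm); the cube at (2.5, -2.5) is absent (z outside [7, 21.5]); the cube at (-3.5, 9) is absent (z outside [0.5, 11]); After the difference (first − rest): none of the subtracted shapes is present at this height, so the 18.5×10 cube is unchanged — boundary = 57.00 mm. So its perimeter = 57.00 mm. Layer 66 (z = 9.9): the cube (footprint 18.5×10) is included at this height (perimeter 57.00 mm); the cube at (2.5, -2.5) is present — its section is the full 26×14.5 rectangle (perimeter 81.00 mm); the cube at (-3.5, 9) (footprint 20×14.5) is included at this height (perimeter 69.00 mm); Subtracting the remaining from the first: starting from the 18.5×10 cube, the 26×14.5 cube at (2.5, -2.5) partially overlaps it — only the 160.00 mm² overlap (of its 377.00 mm²) is removed, clipping the outline; the 20×14.5 cube at (-3.5, 9) partially overlaps it — only the 2.50 mm² overlap (of its 290.00 mm²) is removed, clipping the outline — boundary = 23.00 mm. So its perimeter = 23.00 mm. Layer 1 is larger (57.00 vs 23.00 mm).

layer 1 (z = 0.15 mm)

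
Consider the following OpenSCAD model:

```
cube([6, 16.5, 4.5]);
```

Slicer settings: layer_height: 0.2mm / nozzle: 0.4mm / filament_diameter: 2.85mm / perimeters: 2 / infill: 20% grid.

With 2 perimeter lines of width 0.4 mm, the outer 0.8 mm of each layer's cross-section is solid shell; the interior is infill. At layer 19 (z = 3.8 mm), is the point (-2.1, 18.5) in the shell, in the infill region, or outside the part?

At z = 3.8 mm: the cube (footprint 6×16.5) is included at this height. Overall, the cross-section is a single solid region. The nearest boundary edge runs (6.00, 16.50)→(0.00, 16.50); distance from the point to it = 2.90 mm. The point is not inside any of the regions above, so it lies outside the cross-section (2.90 mm from the nearest boundary).

outside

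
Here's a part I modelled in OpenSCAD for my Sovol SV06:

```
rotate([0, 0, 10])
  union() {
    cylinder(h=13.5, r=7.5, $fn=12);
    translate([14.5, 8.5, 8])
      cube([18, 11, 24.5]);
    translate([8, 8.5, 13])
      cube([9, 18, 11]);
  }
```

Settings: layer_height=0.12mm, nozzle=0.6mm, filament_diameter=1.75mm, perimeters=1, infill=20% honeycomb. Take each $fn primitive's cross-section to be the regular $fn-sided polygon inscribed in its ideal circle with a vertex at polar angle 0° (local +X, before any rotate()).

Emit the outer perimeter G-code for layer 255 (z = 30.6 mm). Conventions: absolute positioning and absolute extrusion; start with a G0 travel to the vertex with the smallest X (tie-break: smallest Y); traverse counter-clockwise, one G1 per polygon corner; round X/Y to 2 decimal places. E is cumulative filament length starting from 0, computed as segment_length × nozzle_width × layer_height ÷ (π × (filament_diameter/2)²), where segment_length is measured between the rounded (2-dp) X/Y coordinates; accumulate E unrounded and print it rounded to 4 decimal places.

G0 X10.89 Y21.72 Z30.60
G1 X12.80 Y10.89 E0.3292
G1 X30.53 Y14.01 E0.8681
G1 X28.62 Y24.85 E1.1976
G1 X10.89 Y21.72 E1.7365

At z = 30.6 mm: the cylinder is not intersected at this z (z outside [0, 13.5]); the 18×11 cube at (14.5, 8.5) contributes its full rectangle; the cube at (8, 8.5) is not intersected at this z (z outside [13, 24]); Merging all regions: only the 18×11 cube at (14.5, 8.5) is present, so the union is just that shape — 1 connected region; (rotated 10° about Z; rotation is an isometry so areas/perimeters/island counts are preserved). The outline is a single polygon with 4 vertices. Extrusion per mm of travel: 0.6 × 0.12 / (π × 0.875²) = 0.029934. Accumulating E over each segment gives final E = 1.7365.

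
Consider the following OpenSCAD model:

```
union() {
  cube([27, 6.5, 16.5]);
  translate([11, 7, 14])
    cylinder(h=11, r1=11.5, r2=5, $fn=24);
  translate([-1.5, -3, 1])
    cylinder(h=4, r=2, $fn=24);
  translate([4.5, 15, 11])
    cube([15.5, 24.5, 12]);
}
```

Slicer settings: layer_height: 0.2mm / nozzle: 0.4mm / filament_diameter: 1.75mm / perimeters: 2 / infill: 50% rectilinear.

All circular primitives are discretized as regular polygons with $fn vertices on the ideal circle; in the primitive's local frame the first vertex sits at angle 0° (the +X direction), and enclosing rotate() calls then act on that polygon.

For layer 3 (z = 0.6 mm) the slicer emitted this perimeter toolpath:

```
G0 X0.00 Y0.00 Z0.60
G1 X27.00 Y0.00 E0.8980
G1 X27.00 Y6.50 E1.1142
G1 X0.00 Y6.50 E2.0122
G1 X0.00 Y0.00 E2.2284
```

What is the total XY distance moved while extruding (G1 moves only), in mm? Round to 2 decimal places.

Sum the Euclidean lengths of each G1 segment: total = 67.00 mm.

67.00 mm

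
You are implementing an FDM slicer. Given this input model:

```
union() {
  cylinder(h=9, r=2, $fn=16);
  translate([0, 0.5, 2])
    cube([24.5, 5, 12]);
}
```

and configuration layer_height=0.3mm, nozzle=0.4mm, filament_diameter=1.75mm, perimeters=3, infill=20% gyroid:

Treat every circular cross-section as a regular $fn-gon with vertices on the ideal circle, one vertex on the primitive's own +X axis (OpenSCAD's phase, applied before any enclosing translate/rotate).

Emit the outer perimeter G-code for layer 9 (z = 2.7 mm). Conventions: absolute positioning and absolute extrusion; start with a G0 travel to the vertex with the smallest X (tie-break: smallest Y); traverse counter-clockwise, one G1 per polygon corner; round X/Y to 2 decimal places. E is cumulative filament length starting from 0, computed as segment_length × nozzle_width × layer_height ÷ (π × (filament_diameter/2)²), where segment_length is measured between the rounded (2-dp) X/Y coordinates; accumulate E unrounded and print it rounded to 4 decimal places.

G0 X-2.00 Y0.00 Z2.70
G1 X-1.85 Y-0.77 E0.0391
G1 X-1.41 Y-1.41 E0.0779
G1 X-0.77 Y-1.85 E0.1166
G1 X0.00 Y-2.00 E0.1558
G1 X0.77 Y-1.85 E0.1949
G1 X1.41 Y-1.41 E0.2337
G1 X1.85 Y-0.77 E0.2724
G1 X2.00 Y0.00 E0.3115
G1 X1.90 Y0.50 E0.3370
G1 X24.50 Y0.50 E1.4645
G1 X24.50 Y5.50 E1.7139
G1 X0.00 Y5.50 E2.9363
G1 X0.00 Y2.00 E3.1109
G1 X-0.77 Y1.85 E3.1500
G1 X-1.41 Y1.41 E3.1888
G1 X-1.85 Y0.77 E3.2275
G1 X-2.00 Y0.00 E3.2666

At z = 2.7 mm: the cylinder: section is a regular 16-gon, circumradius r=2; the cube at (0, 0.5) (footprint 24.5×5) is included at this height; Taking the union: the regions partially overlap (shared area 2.09 mm²), so overlapping operands fuse into one piece — 1 connected region. The outline is a single polygon with 17 vertices. Extrusion per mm of travel: 0.4 × 0.3 / (π × 0.875²) = 0.049890. Accumulating E over each segment gives final E = 3.2666.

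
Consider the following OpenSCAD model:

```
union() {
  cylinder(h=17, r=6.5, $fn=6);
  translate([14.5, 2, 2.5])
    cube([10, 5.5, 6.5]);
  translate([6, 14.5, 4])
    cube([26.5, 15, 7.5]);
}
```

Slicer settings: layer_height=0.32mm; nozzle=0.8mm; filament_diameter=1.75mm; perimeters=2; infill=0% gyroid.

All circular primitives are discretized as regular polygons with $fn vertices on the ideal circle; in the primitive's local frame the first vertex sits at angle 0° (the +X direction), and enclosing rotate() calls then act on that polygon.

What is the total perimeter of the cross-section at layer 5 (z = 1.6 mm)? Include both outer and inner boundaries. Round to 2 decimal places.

39.00 mm

At z = 1.6 mm: the r=6.5 cylinder contributes a regular 6-gon of circumradius 6.5 (perimeter = 2·6·6.500·sin(180°/6) = 39.00 mm); the cube at (14.5, 2) is not intersected at this z (z outside [2.5, 9]); the cube at (6, 14.5) is absent (z outside [4, 11.5]); Merging all regions: only the r=6.5 cylinder is present, so the union is just that shape — boundary = 39.00 mm. Overall, the cross-section is a single solid region. Total boundary length (outer) = 39.00 mm.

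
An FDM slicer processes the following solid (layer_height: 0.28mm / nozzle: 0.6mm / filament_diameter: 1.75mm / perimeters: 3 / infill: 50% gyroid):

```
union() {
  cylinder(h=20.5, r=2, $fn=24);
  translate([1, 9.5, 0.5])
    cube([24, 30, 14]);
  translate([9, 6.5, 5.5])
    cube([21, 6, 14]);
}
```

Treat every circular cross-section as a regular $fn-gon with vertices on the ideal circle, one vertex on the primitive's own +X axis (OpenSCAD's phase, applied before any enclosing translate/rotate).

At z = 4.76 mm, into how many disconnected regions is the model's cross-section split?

At z = 4.76 mm: the cylinder: section is a regular 24-gon, circumradius r=2; the 24×30 cube at (1, 9.5) contributes its full rectangle; the cube at (9, 6.5) is absent (z outside [5.5, 19.5]); Combining (union): the 2 present regions are separate (no shared area or edge), so areas and boundary lengths simply add and each stays a separate island — 2 connected regions. The result has 2 disconnected regions.

2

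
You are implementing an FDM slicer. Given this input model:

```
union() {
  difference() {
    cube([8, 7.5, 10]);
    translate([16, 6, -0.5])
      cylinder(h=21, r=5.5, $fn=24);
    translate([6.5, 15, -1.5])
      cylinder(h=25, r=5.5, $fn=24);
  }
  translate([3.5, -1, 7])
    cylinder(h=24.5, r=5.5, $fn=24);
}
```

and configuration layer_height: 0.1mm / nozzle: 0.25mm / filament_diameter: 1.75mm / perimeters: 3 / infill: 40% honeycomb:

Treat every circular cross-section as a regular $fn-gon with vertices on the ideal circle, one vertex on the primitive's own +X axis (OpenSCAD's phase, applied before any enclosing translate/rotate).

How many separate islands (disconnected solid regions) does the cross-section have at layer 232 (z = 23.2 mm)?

1

At z = 23.2 mm: the cube is absent (z outside [0, 10]); the cylinder at (16, 6) is absent (z outside [-0.5, 20.5]); the r=5.5 cylinder at (6.5, 15) contributes a regular 24-gon of circumradius 5.5; Subtracting the remaining from the first: the first operand is absent here, so nothing remains; the r=5.5 cylinder at (3.5, -1) contributes a regular 24-gon of circumradius 5.5; Taking the union: only the r=5.5 cylinder at (3.5, -1) is present, so the union is just that shape — 1 connected region. Overall, the cross-section is a single solid region. Island count = 1.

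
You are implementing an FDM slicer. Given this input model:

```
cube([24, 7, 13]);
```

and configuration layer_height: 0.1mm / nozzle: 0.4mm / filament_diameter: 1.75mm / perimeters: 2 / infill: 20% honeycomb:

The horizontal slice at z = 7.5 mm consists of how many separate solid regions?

1

At z = 7.5 mm: the cube (footprint 24×7) is included at this height. The result has 1 disconnected region.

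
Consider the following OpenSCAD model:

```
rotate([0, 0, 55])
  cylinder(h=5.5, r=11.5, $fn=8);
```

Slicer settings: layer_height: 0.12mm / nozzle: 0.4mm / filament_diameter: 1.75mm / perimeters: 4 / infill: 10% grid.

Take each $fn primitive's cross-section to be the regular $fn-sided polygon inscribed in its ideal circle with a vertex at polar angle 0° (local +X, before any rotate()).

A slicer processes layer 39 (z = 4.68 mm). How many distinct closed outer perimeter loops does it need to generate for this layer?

At z = 4.68 mm: the cylinder: section is a regular 8-gon, circumradius r=11.5; (whole slice rotated 55° about Z — lengths, areas and connectivity unchanged). The result has 1 disconnected region.

1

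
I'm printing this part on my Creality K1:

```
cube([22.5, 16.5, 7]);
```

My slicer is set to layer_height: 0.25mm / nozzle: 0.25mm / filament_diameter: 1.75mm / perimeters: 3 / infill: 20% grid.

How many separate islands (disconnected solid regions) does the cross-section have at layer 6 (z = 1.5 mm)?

1

At z = 1.5 mm: the 22.5×16.5 cube contributes its full rectangle. Overall, the cross-section is a single solid region. Island count = 1.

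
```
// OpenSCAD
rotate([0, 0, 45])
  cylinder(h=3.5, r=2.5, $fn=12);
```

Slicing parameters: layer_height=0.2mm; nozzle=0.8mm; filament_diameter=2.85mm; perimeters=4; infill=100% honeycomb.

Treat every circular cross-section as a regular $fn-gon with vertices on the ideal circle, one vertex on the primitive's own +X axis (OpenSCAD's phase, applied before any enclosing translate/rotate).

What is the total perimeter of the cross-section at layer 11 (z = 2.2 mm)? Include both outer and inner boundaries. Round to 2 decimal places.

At z = 2.2 mm: the cylinder: section is a regular 12-gon, circumradius r=2.5 (perimeter = 2·12·2.500·sin(180°/12) = 15.53 mm); (whole slice rotated 45° about Z — lengths, areas and connectivity unchanged). Overall, the cross-section is a single solid region. Total boundary length (outer) = 15.53 mm.

15.53 mm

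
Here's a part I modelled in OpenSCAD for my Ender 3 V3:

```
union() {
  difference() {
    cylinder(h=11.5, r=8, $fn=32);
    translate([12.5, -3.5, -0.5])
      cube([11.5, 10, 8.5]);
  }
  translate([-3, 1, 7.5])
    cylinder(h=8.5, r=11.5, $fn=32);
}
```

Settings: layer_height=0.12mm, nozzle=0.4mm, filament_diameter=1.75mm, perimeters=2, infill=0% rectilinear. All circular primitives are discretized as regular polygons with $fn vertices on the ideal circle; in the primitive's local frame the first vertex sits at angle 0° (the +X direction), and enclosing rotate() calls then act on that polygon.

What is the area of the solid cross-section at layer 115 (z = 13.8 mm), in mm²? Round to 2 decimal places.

412.81 mm²

At z = 13.8 mm: the cylinder does not reach this height (z outside [0, 11.5]); the cube at (12.5, -3.5) does not reach this height (z outside [-0.5, 8]); Taking the first minus the rest: the first operand is absent here, so nothing remains; the r=11.5 cylinder at (-3, 1) gives a regular 32-gon of circumradius 11.5 (constant along its height) (area = (32/2)·11.500²·sin(360°/32) = 412.81 mm²); Merging all regions: only the r=11.5 cylinder at (-3, 1) is present, so the union is just that shape — area = 412.81 mm². Overall, the cross-section is a single solid region. Net area = 412.81 mm².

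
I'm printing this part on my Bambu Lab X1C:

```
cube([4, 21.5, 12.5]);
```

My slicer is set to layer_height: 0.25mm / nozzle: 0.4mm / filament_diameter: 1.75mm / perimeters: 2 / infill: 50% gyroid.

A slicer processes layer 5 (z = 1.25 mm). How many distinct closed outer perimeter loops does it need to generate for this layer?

At z = 1.25 mm: the cube is present — its section is the full 4×21.5 rectangle. The result has 1 disconnected region.

1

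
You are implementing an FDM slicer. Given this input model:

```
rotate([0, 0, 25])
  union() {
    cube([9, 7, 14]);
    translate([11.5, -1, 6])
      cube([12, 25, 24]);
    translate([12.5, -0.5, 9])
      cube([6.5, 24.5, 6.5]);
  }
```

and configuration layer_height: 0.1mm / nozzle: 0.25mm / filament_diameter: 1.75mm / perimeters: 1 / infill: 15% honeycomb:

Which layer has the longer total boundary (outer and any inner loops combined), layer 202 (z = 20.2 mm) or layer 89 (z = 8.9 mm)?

layer 89 (z = 8.9 mm)

Layer 202 (z = 20.2): the cube does not reach this height (z outside [0, 14]); the 12×25 cube at (11.5, -1) contributes its full rectangle (perimeter 74.00 mm); the cube at (12.5, -0.5) does not reach this height (z outside [9, 15.5]); Taking the union: only the 12×25 cube at (11.5, -1) is present, so the union is just that shape — boundary = 74.00 mm; (rotated 25° about Z; rotation is an isometry so areas/perimeters/island counts are preserved). So its perimeter = 74.00 mm. Layer 89 (z = 8.9): the 9×7 cube contributes its full rectangle (perimeter 32.00 mm); the 12×25 cube at (11.5, -1) contributes its full rectangle (perimeter 74.00 mm); the cube at (12.5, -0.5) is absent (z outside [9, 15.5]); Combining (union): the 2 present regions are separate (no shared area or edge), so areas and boundary lengths simply add and each stays a separate island — boundary = 106.00 mm; (rotated 25° about Z; rotation is an isometry so areas/perimeters/island counts are preserved). So its perimeter = 106.00 mm. Layer 89 is larger (106.00 vs 74.00 mm).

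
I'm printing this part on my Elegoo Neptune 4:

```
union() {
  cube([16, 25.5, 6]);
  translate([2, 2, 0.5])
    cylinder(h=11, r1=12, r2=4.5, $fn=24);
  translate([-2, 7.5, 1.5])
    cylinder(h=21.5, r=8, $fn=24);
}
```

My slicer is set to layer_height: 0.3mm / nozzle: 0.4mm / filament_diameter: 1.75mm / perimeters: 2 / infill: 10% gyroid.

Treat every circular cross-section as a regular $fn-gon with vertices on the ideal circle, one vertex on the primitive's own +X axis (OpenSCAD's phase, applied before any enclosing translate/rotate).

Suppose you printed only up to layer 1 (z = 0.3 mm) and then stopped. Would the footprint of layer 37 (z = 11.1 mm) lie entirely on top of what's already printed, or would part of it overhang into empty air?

part overhangs

Compare the two slices. At z = 0.3: the 16×25.5 cube contributes its full rectangle (area 408.00 mm²); the cone at (2, 2) is not intersected at this z (z outside [0.5, 11.5]); the cylinder at (-2, 7.5) is absent (z outside [1.5, 23]); Combining (union): only the 16×25.5 cube is present, so the union is just that shape — area = 408.00 mm². At z = 11.1: the cube does not reach this height (z outside [0, 6]); the cone at (2, 2) (r1=12→r2=4.5) has section circumradius 4.773 here — a regular 24-gon (area = (24/2)·4.773²·sin(360°/24) = 70.75 mm²); the r=8 cylinder at (-2, 7.5) gives a regular 24-gon of circumradius 8 (constant along its height) (area = (24/2)·8.000²·sin(360°/24) = 198.77 mm²); Taking the union: the regions partially overlap — summed areas 269.52 mm² minus the doubly-counted overlap 41.57 mm² gives 227.95 mm² — area = 227.95 mm². Checking containment: at z = 11.1 the cross-section extends beyond the z = 0.3 cross-section by about 147.01 mm².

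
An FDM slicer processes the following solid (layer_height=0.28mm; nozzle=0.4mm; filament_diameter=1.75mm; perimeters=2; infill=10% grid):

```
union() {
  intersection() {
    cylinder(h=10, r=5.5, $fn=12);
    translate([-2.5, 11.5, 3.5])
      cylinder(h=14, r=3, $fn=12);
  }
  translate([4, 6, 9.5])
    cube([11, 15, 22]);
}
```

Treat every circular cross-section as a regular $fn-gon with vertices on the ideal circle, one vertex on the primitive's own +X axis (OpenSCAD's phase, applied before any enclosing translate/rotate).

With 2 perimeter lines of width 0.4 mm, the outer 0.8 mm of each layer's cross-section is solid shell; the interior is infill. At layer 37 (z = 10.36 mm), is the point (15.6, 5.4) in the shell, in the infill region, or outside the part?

outside

At z = 10.36 mm: the cylinder is absent (z outside [0, 10]); the r=3 cylinder at (-2.5, 11.5) contributes a regular 12-gon of circumradius 3; Keeping only the common overlap: at least one operand is absent at this height, so nothing remains; the cube at (4, 6) is present — its section is the full 11×15 rectangle; Taking the union: only the 11×15 cube at (4, 6) is present, so the union is just that shape — 1 connected region. Overall, the cross-section is a single solid region. The nearest boundary edge runs (4.00, 6.00)→(15.00, 6.00); distance from the point to it = 0.85 mm. The point is not inside any of the regions above, so it lies outside the cross-section (0.85 mm from the nearest boundary).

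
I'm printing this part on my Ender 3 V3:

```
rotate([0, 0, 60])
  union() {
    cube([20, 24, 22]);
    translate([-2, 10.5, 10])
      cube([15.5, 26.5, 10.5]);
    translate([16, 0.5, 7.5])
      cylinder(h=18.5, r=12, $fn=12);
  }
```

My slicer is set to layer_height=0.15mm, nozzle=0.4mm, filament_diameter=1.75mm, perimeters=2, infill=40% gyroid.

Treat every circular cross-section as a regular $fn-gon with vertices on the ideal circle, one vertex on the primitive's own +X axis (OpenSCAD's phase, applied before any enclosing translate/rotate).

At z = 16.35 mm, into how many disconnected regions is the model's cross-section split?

At z = 16.35 mm: the cube (footprint 20×24) is included at this height; the cube at (-2, 10.5) is present — its section is the full 15.5×26.5 rectangle; the r=12 cylinder at (16, 0.5) contributes a regular 12-gon of circumradius 12; Merging all regions: the regions partially overlap (shared area 344.07 mm²), so overlapping operands fuse into one piece — 1 connected region; (whole slice rotated 60° about Z — lengths, areas and connectivity unchanged). The result has 1 disconnected region.

1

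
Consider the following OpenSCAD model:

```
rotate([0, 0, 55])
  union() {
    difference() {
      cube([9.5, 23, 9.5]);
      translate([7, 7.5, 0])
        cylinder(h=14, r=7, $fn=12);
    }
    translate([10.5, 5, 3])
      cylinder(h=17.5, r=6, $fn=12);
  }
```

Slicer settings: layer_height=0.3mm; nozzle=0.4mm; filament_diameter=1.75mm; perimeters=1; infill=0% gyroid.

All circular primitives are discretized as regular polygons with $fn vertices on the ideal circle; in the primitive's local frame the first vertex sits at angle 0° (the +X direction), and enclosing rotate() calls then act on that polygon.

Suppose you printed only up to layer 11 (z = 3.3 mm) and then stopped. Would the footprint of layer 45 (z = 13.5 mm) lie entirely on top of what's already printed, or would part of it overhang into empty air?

Compare the two slices. At z = 3.3: the cube is present — its section is the full 9.5×23 rectangle (area 218.50 mm²); the r=7 cylinder at (7, 7.5) gives a regular 12-gon of circumradius 7 (constant along its height) (area = (12/2)·7.000²·sin(360°/12) = 147.00 mm²); After the difference (first − rest): starting from the 9.5×23 cube (218.50 mm²), the r=7 cylinder at (7, 7.5) partially overlaps it — only the 106.83 mm² overlap (of its 147.00 mm²) is removed, clipping the outline — area = 111.67 mm²; the cylinder at (10.5, 5): section is a regular 12-gon, circumradius r=6 (area = (12/2)·6.000²·sin(360°/12) = 108.00 mm²); Taking the union: the regions partially overlap — summed areas 219.67 mm² minus the doubly-counted overlap 2.07 mm² gives 217.61 mm² — area = 217.61 mm²; (whole slice rotated 55° about Z — lengths, areas and connectivity unchanged). At z = 13.5: the cube is absent (z outside [0, 9.5]); the r=7 cylinder at (7, 7.5) contributes a regular 12-gon of circumradius 7 (area = (12/2)·7.000²·sin(360°/12) = 147.00 mm²); Subtracting the remaining from the first: the first operand is absent here, so nothing remains; the r=6 cylinder at (10.5, 5) contributes a regular 12-gon of circumradius 6 (area = (12/2)·6.000²·sin(360°/12) = 108.00 mm²); Merging all regions: only the r=6 cylinder at (10.5, 5) is present, so the union is just that shape — area = 108.00 mm²; (rotated 55° about Z; rotation is an isometry so areas/perimeters/island counts are preserved). Checking containment: the cross-section at z = 13.5 is a subset of the cross-section at z = 3.3.

entirely on top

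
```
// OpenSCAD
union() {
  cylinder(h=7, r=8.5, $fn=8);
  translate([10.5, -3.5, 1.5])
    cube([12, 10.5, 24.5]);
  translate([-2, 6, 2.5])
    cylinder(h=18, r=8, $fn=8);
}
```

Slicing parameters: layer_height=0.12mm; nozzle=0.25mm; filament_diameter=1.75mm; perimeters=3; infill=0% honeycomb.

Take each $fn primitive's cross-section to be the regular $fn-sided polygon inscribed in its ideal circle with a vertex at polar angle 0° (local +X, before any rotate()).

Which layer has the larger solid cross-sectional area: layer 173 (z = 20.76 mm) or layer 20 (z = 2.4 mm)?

layer 20 (z = 2.4 mm)

Layer 173 (z = 20.76): the cylinder is not intersected at this z (z outside [0, 7]); the cube at (10.5, -3.5) (footprint 12×10.5) is included at this height (area 126.00 mm²); the cylinder at (-2, 6) is not intersected at this z (z outside [2.5, 20.5]); Taking the union: only the 12×10.5 cube at (10.5, -3.5) is present, so the union is just that shape — area = 126.00 mm². So its area = 126.00 mm². Layer 20 (z = 2.4): the r=8.5 cylinder contributes a regular 8-gon of circumradius 8.5 (area = (8/2)·8.500²·sin(360°/8) = 204.35 mm²); the cube at (10.5, -3.5) (footprint 12×10.5) is included at this height (area 126.00 mm²); the cylinder at (-2, 6) is absent (z outside [2.5, 20.5]); Taking the union: the 2 present regions are separate (no shared area or edge), so areas and boundary lengths simply add and each stays a separate island — area = 330.35 mm². So its area = 330.35 mm². Layer 20 is larger (330.35 vs 126.00 mm²).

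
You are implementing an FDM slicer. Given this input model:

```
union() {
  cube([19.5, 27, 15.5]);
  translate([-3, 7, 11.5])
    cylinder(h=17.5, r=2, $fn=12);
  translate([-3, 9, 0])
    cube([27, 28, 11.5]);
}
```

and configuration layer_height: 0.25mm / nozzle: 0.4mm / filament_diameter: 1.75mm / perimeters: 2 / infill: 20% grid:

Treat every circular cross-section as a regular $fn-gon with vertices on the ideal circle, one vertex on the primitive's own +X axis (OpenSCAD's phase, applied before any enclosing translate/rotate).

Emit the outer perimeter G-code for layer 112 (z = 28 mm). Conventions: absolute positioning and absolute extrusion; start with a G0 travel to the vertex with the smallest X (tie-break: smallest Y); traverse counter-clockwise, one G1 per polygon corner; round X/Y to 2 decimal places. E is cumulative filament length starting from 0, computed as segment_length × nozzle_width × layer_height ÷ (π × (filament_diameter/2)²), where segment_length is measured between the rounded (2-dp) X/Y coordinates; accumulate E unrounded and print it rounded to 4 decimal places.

At z = 28 mm: the cube is absent (z outside [0, 15.5]); the cylinder at (-3, 7): section is a regular 12-gon, circumradius r=2; the cube at (-3, 9) does not reach this height (z outside [0, 11.5]); Merging all regions: only the r=2 cylinder at (-3, 7) is present, so the union is just that shape — 1 connected region. The outline is a single polygon with 12 vertices. Extrusion per mm of travel: 0.4 × 0.25 / (π × 0.875²) = 0.041575. Accumulating E over each segment gives final E = 0.5162.

G0 X-5.00 Y7.00 Z28.00
G1 X-4.73 Y6.00 E0.0431
G1 X-4.00 Y5.27 E0.0860
G1 X-3.00 Y5.00 E0.1290
G1 X-2.00 Y5.27 E0.1721
G1 X-1.27 Y6.00 E0.2150
G1 X-1.00 Y7.00 E0.2581
G1 X-1.27 Y8.00 E0.3012
G1 X-2.00 Y8.73 E0.3441
G1 X-3.00 Y9.00 E0.3871
G1 X-4.00 Y8.73 E0.4302
G1 X-4.73 Y8.00 E0.4731
G1 X-5.00 Y7.00 E0.5162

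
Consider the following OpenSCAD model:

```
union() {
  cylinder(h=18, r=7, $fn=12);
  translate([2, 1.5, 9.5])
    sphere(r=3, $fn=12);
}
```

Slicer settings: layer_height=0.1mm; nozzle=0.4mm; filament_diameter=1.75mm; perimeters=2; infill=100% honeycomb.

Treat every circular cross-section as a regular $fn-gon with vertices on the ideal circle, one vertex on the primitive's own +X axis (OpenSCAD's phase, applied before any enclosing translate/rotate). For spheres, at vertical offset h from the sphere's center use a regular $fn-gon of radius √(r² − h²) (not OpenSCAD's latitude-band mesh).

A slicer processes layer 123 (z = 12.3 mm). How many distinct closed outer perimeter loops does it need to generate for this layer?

At z = 12.3 mm: the r=7 cylinder gives a regular 12-gon of circumradius 7 (constant along its height); the sphere at (2, 1.5): section is a regular 12-gon, circumradius = √(r²−h²) = √(3²−2.8²) = 1.077; Merging all regions: the r=3 sphere at (2, 1.5) lies entirely inside the r=7 cylinder, so the union is just the r=7 cylinder — 1 connected region. The result has 1 disconnected region.

1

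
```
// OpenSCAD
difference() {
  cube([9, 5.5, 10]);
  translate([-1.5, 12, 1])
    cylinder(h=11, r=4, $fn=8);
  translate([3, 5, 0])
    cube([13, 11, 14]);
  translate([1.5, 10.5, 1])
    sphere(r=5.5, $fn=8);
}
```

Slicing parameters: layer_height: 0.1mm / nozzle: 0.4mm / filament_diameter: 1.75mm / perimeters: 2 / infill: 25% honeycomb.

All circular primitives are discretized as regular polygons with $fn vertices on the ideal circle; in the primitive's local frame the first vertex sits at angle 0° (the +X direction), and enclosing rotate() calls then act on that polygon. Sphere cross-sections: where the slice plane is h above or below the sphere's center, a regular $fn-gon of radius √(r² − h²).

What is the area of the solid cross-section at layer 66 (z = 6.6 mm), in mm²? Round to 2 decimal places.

At z = 6.6 mm: the 9×5.5 cube contributes its full rectangle (area 49.50 mm²); the r=4 cylinder at (-1.5, 12) gives a regular 8-gon of circumradius 4 (constant along its height) (area = (8/2)·4.000²·sin(360°/8) = 45.25 mm²); the cube at (3, 5) (footprint 13×11) is included at this height (area 143.00 mm²); the sphere at (1.5, 10.5) is not intersected at this z (|z−center|=5.600 > r=5.5); Subtracting the remaining from the first: starting from the 9×5.5 cube (49.50 mm²), the r=4 cylinder at (-1.5, 12) misses the remaining region (no effect); the 13×11 cube at (3, 5) partially overlaps it — only the 3.00 mm² overlap (of its 143.00 mm²) is removed, clipping the outline — area = 46.50 mm². Overall, the cross-section is a single solid region. Net area = 46.50 mm².

46.50 mm²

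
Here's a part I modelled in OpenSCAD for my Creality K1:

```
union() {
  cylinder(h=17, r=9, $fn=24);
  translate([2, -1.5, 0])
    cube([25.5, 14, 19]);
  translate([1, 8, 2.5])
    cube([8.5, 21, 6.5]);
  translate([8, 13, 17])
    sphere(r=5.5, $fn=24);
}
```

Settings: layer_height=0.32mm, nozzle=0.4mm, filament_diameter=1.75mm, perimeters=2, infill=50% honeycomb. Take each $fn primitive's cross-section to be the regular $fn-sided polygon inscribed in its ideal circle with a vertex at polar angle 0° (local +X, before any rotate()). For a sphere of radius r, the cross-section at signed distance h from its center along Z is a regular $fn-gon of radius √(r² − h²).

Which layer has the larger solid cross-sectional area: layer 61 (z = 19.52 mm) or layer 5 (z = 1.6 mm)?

Layer 61 (z = 19.52): the cylinder is absent (z outside [0, 17]); the cube at (2, -1.5) is absent (z outside [0, 19]); the cube at (1, 8) does not reach this height (z outside [2.5, 9]); the sphere at (8, 13): section is a regular 24-gon, circumradius = √(r²−h²) = √(5.5²−2.52²) = 4.889 (area = (24/2)·4.889²·sin(360°/24) = 74.23 mm²); Combining (union): only the r=5.5 sphere at (8, 13) is present, so the union is just that shape — area = 74.23 mm². So its area = 74.23 mm². Layer 5 (z = 1.6): the cylinder: section is a regular 24-gon, circumradius r=9 (area = (24/2)·9.000²·sin(360°/24) = 251.57 mm²); the cube at (2, -1.5) is present — its section is the full 25.5×14 rectangle (area 357.00 mm²); the cube at (1, 8) is absent (z outside [2.5, 9]); the sphere at (8, 13) is absent (|z−center|=15.400 > r=5.5); Merging all regions: the regions partially overlap — summed areas 608.57 mm² minus the doubly-counted overlap 55.51 mm² gives 553.06 mm² — area = 553.06 mm². So its area = 553.06 mm². Layer 5 is larger (553.06 vs 74.23 mm²).

layer 5 (z = 1.6 mm)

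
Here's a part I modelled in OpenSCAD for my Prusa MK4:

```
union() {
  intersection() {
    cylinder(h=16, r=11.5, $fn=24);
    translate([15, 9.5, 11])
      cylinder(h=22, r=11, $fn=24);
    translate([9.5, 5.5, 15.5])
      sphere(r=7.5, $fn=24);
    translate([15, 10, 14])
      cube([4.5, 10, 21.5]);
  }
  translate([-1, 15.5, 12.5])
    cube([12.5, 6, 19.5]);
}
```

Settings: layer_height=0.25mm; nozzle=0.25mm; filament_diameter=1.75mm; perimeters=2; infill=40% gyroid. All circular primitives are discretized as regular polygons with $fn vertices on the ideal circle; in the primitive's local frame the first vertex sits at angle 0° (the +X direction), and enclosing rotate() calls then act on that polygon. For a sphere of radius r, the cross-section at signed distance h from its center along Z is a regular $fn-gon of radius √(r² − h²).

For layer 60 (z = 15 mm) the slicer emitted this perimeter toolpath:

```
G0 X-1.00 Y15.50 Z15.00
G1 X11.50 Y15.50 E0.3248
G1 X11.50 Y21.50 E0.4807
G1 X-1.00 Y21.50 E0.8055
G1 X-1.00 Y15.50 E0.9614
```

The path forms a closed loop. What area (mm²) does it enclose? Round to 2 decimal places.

75.00 mm²

Apply the shoelace formula to the sequence of (X, Y) vertices; enclosed area = 75.00 mm².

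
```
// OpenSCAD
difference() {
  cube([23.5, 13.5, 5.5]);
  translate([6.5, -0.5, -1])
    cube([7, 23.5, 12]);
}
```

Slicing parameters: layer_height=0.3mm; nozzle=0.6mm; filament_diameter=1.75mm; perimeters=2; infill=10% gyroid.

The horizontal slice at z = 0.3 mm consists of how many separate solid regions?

At z = 0.3 mm: the cube is present — its section is the full 23.5×13.5 rectangle; the cube at (6.5, -0.5) is present — its section is the full 7×23.5 rectangle; After the difference (first − rest): starting from the 23.5×13.5 cube, the 7×23.5 cube at (6.5, -0.5) partially overlaps it — only the 94.50 mm² overlap (of its 164.50 mm²) is removed, clipping the outline — 2 connected regions. The result has 2 disconnected regions.

2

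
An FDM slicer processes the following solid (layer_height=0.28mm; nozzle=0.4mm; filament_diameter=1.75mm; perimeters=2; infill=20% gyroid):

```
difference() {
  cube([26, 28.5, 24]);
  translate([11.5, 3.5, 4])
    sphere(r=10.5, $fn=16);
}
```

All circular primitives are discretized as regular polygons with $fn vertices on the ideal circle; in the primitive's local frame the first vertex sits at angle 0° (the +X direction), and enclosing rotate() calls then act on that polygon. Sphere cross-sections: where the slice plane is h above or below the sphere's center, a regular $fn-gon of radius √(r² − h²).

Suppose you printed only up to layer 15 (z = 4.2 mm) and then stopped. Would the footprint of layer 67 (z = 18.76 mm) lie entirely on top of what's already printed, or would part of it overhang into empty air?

part overhangs

Compare the two slices. At z = 4.2: the 26×28.5 cube contributes its full rectangle (area 741.00 mm²); the sphere at (11.5, 3.5): section is a regular 16-gon, circumradius = √(r²−h²) = √(10.5²−0.2²) = 10.498 (area = (16/2)·10.498²·sin(360°/16) = 337.40 mm²); Subtracting the remaining from the first: starting from the 26×28.5 cube (741.00 mm²), the r=10.5 sphere at (11.5, 3.5) partially overlaps it — only the 239.75 mm² overlap (of its 337.40 mm²) is removed, clipping the outline — area = 501.25 mm². At z = 18.76: the 26×28.5 cube contributes its full rectangle (area 741.00 mm²); the sphere at (11.5, 3.5) does not reach this height (|z−center|=14.760 > r=10.5); Taking the first minus the rest: none of the subtracted shapes is present at this height, so the 26×28.5 cube is unchanged — area = 741.00 mm². Checking containment: at z = 18.76 the cross-section extends beyond the z = 4.2 cross-section by about 239.75 mm².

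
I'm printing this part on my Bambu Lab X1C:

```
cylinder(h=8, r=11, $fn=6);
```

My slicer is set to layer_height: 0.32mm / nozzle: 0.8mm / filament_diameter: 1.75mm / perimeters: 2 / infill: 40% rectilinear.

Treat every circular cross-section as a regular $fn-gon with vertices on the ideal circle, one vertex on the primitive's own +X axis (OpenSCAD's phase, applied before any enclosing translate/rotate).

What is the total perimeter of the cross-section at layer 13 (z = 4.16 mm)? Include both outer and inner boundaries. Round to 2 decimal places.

66.00 mm

At z = 4.16 mm: the cylinder: section is a regular 6-gon, circumradius r=11 (perimeter = 2·6·11.000·sin(180°/6) = 66.00 mm). Overall, the cross-section is a single solid region. Total boundary length (outer) = 66.00 mm.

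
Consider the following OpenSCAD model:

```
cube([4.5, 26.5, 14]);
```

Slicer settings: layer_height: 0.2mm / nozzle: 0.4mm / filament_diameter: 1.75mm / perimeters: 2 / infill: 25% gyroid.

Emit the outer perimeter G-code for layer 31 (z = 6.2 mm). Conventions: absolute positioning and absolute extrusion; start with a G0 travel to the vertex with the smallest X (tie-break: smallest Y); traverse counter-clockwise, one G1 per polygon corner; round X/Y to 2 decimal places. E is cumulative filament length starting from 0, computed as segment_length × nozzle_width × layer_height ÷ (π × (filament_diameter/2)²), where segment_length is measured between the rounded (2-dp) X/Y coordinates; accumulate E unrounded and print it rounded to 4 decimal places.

At z = 6.2 mm: the cube is present — its section is the full 4.5×26.5 rectangle. The outline is a single polygon with 4 vertices. Extrusion per mm of travel: 0.4 × 0.2 / (π × 0.875²) = 0.033260. Accumulating E over each segment gives final E = 2.0621.

G0 X0.00 Y0.00 Z6.20
G1 X4.50 Y0.00 E0.1497
G1 X4.50 Y26.50 E1.0311
G1 X0.00 Y26.50 E1.1807
G1 X0.00 Y0.00 E2.0621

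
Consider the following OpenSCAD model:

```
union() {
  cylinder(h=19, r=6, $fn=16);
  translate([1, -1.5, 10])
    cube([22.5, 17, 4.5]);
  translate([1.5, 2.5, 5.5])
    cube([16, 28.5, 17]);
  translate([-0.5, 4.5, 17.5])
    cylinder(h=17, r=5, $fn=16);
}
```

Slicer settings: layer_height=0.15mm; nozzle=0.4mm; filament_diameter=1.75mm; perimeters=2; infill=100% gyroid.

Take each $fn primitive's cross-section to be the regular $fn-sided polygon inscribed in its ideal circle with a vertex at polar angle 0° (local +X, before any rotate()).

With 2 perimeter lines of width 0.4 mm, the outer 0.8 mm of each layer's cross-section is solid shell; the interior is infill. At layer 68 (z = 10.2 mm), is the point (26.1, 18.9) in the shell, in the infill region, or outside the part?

outside

At z = 10.2 mm: the cylinder: section is a regular 16-gon, circumradius r=6; the 22.5×17 cube at (1, -1.5) contributes its full rectangle; the cube at (1.5, 2.5) is present — its section is the full 16×28.5 rectangle; the cylinder at (-0.5, 4.5) is not intersected at this z (z outside [17.5, 34.5]); Merging all regions: the regions partially overlap (shared area 236.93 mm²), so overlapping operands fuse into one piece — 1 connected region. Overall, the cross-section is a single solid region. The nearest boundary edge runs (17.50, 15.50)→(23.50, 15.50); distance from the point to it = 4.28 mm. The point is not inside any of the regions above, so it lies outside the cross-section (4.28 mm from the nearest boundary).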